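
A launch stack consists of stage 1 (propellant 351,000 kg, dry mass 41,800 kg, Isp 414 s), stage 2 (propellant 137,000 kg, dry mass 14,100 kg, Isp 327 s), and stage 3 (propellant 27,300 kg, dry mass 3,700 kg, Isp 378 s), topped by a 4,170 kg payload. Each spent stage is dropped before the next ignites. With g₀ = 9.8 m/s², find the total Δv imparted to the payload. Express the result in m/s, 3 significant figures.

Δv ≈ 13600 m/s

Ignition mass of stage 1 = 351,000+41,800 + 137,000+14,100 + 27,300+3,700 + 4,170 = 579,070 kg.
Stage 1: m₀ = 579,070 kg, m_f = 579,070 − 351,000 = 228,070 kg; Δv = 414×9.8×ln(2.539) = 4057.2×0.9318 ≈ 3780 m/s.
Stage 2: m₀ = 186,270 kg, m_f = 186,270 − 137,000 = 49,270 kg; Δv = 327×9.8×ln(3.781) = 3204.6×1.3299 ≈ 4262 m/s.
Stage 3: m₀ = 35,170 kg, m_f = 35,170 − 27,300 = 7,870 kg; Δv = 378×9.8×ln(4.469) = 3704.4×1.4971 ≈ 5546 m/s.
Total Δv = 3780 + 4262 + 5546 = 13588 m/s.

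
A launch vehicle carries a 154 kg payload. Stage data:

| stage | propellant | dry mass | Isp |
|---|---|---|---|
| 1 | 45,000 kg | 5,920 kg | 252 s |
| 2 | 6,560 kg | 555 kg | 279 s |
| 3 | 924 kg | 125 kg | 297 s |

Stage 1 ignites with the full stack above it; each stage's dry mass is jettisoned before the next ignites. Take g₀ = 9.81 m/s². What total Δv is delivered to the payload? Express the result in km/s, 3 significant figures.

Δv ≈ 12.0 km/s

Ignition mass of stage 1 = 45,000+5,920 + 6,560+555 + 924+125 + 154 = 59,238 kg.
Stage 1: m₀ = 59,238 kg, m_f = 59,238 − 45,000 = 14,238 kg; Δv = 252×9.81×ln(4.161) = 2472.1×1.4256 ≈ 3524 m/s.
Stage 2: m₀ = 8,318 kg, m_f = 8,318 − 6,560 = 1,758 kg; Δv = 279×9.81×ln(4.732) = 2737.0×1.5542 ≈ 4254 m/s.
Stage 3: m₀ = 1,203 kg, m_f = 1,203 − 924 = 279 kg; Δv = 297×9.81×ln(4.312) = 2913.6×1.4614 ≈ 4258 m/s.
Total Δv = 3524 + 4254 + 4258 = 12036 m/s.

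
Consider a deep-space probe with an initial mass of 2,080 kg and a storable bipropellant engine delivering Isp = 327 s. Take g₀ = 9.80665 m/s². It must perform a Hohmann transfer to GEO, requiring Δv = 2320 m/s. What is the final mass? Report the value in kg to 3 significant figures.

v_e = Isp · g₀ = 327 × 9.80665 = 3206.8 m/s.
Using Δv = v_e ln(m₀/m_f): m₀/m_f = exp(Δv / v_e) = exp(2320 / 3206.8) = exp(0.7235) = 2.0616.
m_f = m₀ / 2.0616 = 2,080 / 2.0616 = 1,008.93 kg.

final mass ≈ 1010 kg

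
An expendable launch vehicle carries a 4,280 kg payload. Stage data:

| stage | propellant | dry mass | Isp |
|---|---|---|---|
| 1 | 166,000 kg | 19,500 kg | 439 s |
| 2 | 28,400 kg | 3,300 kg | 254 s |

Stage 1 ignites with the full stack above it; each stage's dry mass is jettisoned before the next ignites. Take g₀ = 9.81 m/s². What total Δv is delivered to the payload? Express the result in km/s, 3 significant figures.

Ignition mass of stage 1 = 166,000+19,500 + 28,400+3,300 + 4,280 = 221,480 kg.
Stage 1: m₀ = 221,480 kg, m_f = 221,480 − 166,000 = 55,480 kg; Δv = 439×9.81×ln(3.992) = 4306.6×1.3843 ≈ 5962 m/s.
Stage 2: m₀ = 35,980 kg, m_f = 35,980 − 28,400 = 7,580 kg; Δv = 254×9.81×ln(4.747) = 2491.7×1.5575 ≈ 3881 m/s.
Total Δv = 5962 + 3881 = 9843 m/s.

Δv ≈ 9.84 km/s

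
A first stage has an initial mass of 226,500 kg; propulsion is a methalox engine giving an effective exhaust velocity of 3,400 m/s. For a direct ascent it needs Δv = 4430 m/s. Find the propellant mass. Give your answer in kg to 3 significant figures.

propellant mass ≈ 165000 kg

By the Tsiolkovsky rocket equation, m₀/m_f = exp(Δv / v_e) = exp(4430 / 3400.0) = exp(1.3029) = 3.6801.
m_f = 226,500 / 3.6801 = 61,547.2 kg, so propellant = m₀ − m_f = 226,500 − 61,547.2 = 164,952.8 kg.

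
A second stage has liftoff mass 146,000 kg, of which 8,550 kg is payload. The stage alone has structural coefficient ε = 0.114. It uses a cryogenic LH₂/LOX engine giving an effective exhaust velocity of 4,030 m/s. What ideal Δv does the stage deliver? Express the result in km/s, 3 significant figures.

Δv ≈ 7.24 km/s

Stage wet mass = m₀ − payload = 146,000 − 8,550 = 137,450 kg.
Stage dry mass = ε × stage wet mass = 0.114 × 137,450 = 15,669.3 kg.
Burnout mass m_f = stage dry + payload = 15,669.3 + 8,550 = 24,219.3 kg.
From the ideal rocket equation, Δv = v_e · ln(146,000/24,219.3) = 4030.0 × ln(6.028) = 4030.0 × 1.7965 ≈ 7240 m/s.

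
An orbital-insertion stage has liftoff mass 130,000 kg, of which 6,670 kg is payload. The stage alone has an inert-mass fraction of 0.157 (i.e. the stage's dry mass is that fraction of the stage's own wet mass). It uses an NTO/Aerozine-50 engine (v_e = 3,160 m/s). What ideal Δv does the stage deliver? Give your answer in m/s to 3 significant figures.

Stage wet mass = m₀ − payload = 130,000 − 6,670 = 123,330 kg.
Stage dry mass = ε × stage wet mass = 0.157 × 123,330 = 19,362.8 kg.
Burnout mass m_f = stage dry + payload = 19,362.8 + 6,670 = 26,032.8 kg.
By the Tsiolkovsky rocket equation, Δv = v_e · ln(130,000/26,032.8) = 3160.0 × ln(4.994) = 3160.0 × 1.6082 ≈ 5082 m/s.

Δv ≈ 5080 m/s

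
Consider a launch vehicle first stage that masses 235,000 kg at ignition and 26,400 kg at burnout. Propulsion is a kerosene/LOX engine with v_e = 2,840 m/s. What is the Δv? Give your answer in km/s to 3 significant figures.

Δv ≈ 6.21 km/s

Δv = v_e · ln(m₀/m_f) = 2840.0 × ln(8.902) = 2840.0 × 2.1862 ≈ 6208.9 m/s.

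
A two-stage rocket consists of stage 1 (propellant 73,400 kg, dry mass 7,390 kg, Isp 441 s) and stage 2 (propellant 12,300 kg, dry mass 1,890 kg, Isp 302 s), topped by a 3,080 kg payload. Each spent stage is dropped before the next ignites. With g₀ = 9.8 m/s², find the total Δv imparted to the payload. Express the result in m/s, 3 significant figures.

Δv ≈ 9650 m/s

Ignition mass of stage 1 = 73,400+7,390 + 12,300+1,890 + 3,080 = 98,060 kg.
Stage 1: m₀ = 98,060 kg, m_f = 98,060 − 73,400 = 24,660 kg; Δv = 441×9.8×ln(3.976) = 4321.8×1.3804 ≈ 5966 m/s.
Stage 2: m₀ = 17,270 kg, m_f = 17,270 − 12,300 = 4,970 kg; Δv = 302×9.8×ln(3.475) = 2959.6×1.2456 ≈ 3686 m/s.
Total Δv = 5966 + 3686 = 9652 m/s.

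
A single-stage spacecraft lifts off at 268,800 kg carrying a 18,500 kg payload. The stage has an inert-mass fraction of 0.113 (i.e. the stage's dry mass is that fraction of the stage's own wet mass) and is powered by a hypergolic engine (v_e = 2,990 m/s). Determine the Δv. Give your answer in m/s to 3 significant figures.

Stage wet mass = m₀ − payload = 268,800 − 18,500 = 250,300 kg.
Stage dry mass = ε × stage wet mass = 0.113 × 250,300 = 28,283.9 kg.
Burnout mass m_f = stage dry + payload = 28,283.9 + 18,500 = 46,783.9 kg.
Δv = v_e · ln(268,800/46,783.9) = 2990.0 × ln(5.746) = 2990.0 × 1.7484 ≈ 5228 m/s.

Δv ≈ 5230 m/s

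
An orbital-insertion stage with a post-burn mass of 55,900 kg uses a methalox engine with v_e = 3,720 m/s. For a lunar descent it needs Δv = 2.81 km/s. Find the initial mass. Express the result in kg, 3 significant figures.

From the ideal rocket equation, m₀/m_f = exp(Δv / v_e) = exp(2810 / 3720.0) = exp(0.7554) = 2.1284.
m₀ = m_f × 2.1284 = 55,900 × 2.1284 = 118,978 kg.

initial mass ≈ 119000 kg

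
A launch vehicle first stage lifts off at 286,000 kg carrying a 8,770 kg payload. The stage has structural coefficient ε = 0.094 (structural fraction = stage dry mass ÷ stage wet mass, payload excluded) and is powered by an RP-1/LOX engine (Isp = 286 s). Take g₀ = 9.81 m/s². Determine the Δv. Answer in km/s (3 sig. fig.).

Stage wet mass = m₀ − payload = 286,000 − 8,770 = 277,230 kg.
Stage dry mass = ε × stage wet mass = 0.094 × 277,230 = 26,059.6 kg.
Burnout mass m_f = stage dry + payload = 26,059.6 + 8,770 = 34,829.6 kg.
v_e = Isp · g₀ = 286 × 9.81 = 2805.7 m/s.
Using Δv = v_e ln(m₀/m_f): Δv = v_e · ln(286,000/34,829.6) = 2805.7 × ln(8.211) = 2805.7 × 2.1055 ≈ 5907 m/s.

Δv ≈ 5.91 km/s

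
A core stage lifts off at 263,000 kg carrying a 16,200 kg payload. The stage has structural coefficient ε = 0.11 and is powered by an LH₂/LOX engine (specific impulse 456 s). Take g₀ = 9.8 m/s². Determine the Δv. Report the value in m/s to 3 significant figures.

Δv ≈ 8060 m/s

Stage wet mass = m₀ − payload = 263,000 − 16,200 = 246,800 kg.
Stage dry mass = ε × stage wet mass = 0.11 × 246,800 = 27,148 kg.
Burnout mass m_f = stage dry + payload = 27,148 + 16,200 = 43,348 kg.
v_e = Isp · g₀ = 456 × 9.8 = 4468.8 m/s.
By the Tsiolkovsky rocket equation, Δv = v_e · ln(263,000/43,348) = 4468.8 × ln(6.067) = 4468.8 × 1.8029 ≈ 8057 m/s.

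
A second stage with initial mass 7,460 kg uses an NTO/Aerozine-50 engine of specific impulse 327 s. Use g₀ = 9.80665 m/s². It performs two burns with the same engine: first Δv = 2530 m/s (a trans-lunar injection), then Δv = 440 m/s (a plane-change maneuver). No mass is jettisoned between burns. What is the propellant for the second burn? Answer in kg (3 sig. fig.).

propellant for the second burn ≈ 435 kg

v_e = Isp · g₀ = 327 × 9.80665 = 3206.8 m/s.
After the first burn: m = 7460 × exp(−2530/3206.8) = 7460 × 0.45432 = 3,389.23 kg.
After the second burn: m = 3,389.23 × exp(−440/3206.8) = 3,389.23 × 0.87179 = 2,954.7 kg.
Second-burn propellant = 3,389.23 − 2,954.7 = 434.53 kg.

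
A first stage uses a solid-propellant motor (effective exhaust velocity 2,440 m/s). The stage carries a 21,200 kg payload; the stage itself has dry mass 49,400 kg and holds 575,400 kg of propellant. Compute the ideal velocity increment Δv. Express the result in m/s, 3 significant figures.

m₀ = payload + dry + propellant = 21,200 + 49,400 + 575,400 = 646,000 kg.
m_f = payload + dry = 21,200 + 49,400 = 70,600 kg.
From the ideal rocket equation, Δv = v_e · ln(m₀/m_f) = 2440.0 × ln(9.15) = 2440.0 × 2.2138 ≈ 5401.6 m/s.

Δv ≈ 5400 m/s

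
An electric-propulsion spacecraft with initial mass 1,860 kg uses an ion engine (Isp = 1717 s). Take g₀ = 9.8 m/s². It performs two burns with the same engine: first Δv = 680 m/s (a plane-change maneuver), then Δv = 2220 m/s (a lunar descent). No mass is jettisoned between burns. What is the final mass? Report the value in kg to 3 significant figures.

final mass ≈ 1570 kg

v_e = Isp · g₀ = 1717 × 9.8 = 16826.6 m/s.
After the first burn: m = 1860 × exp(−680/16826.6) = 1860 × 0.96039 = 1,786.33 kg.
After the second burn: m = 1,786.33 × exp(−2220/16826.6) = 1,786.33 × 0.87640 = 1,565.54 kg.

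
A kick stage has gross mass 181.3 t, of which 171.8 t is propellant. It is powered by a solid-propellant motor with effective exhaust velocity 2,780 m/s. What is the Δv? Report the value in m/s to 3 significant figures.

Δv ≈ 8200 m/s

m_f = m₀ − m_prop = 181.3 − 171.8 = 9.5 t.
Δv = v_e · ln(m₀/m_f) = 2780.0 × ln(19.08) = 2780.0 × 2.9489 ≈ 8197.8 m/s.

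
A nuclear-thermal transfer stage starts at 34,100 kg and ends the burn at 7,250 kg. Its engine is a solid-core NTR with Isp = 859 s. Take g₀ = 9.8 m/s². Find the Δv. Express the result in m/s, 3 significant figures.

v_e = Isp · g₀ = 859 × 9.8 = 8418.2 m/s.
Rocket equation: Δv = v_e · ln(m₀/m_f) = 8418.2 × ln(4.703) = 8418.2 × 1.5483 ≈ 13033.9 m/s.

Δv ≈ 13000 m/s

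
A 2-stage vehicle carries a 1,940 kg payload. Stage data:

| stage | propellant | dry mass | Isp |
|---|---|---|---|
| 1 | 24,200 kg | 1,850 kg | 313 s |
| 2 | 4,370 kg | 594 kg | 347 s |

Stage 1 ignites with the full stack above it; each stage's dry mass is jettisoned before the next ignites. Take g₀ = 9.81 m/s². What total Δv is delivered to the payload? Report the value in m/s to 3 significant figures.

Δv ≈ 7480 m/s

Ignition mass of stage 1 = 24,200+1,850 + 4,370+594 + 1,940 = 32,954 kg.
Stage 1: m₀ = 32,954 kg, m_f = 32,954 − 24,200 = 8,754 kg; Δv = 313×9.81×ln(3.764) = 3070.5×1.3256 ≈ 4070 m/s.
Stage 2: m₀ = 6,904 kg, m_f = 6,904 − 4,370 = 2,534 kg; Δv = 347×9.81×ln(2.725) = 3404.1×1.0023 ≈ 3412 m/s.
Total Δv = 4070 + 3412 = 7482 m/s.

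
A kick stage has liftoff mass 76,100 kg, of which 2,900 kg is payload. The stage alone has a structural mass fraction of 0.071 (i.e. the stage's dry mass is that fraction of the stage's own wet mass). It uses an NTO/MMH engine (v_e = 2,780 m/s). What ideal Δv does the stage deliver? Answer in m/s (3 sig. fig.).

Δv ≈ 6230 m/s

Stage wet mass = m₀ − payload = 76,100 − 2,900 = 73,200 kg.
Stage dry mass = ε × stage wet mass = 0.071 × 73,200 = 5,197.2 kg.
Burnout mass m_f = stage dry + payload = 5,197.2 + 2,900 = 8,097.2 kg.
From the ideal rocket equation, Δv = v_e · ln(76,100/8,097.2) = 2780.0 × ln(9.398) = 2780.0 × 2.2405 ≈ 6229 m/s.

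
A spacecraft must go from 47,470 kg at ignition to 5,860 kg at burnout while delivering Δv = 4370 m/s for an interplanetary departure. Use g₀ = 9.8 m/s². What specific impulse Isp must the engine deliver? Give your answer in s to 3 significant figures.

ln(m₀/m_f) = ln(47470/5860) = ln(8.101) = 2.0919.
Rocket equation: v_e = Δv / ln(m₀/m_f) = 4370 / 2.0919 = 2089.0 m/s.
Isp = v_e / g₀ = 2089.0 / 9.8 = 213.2 s.

Isp ≈ 213 s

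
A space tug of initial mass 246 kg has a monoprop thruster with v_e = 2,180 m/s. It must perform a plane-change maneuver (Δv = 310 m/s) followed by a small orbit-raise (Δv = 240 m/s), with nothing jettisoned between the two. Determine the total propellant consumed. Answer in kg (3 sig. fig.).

After the first burn: m = 246 × exp(−310/2180.0) = 246 × 0.86745 = 213.393 kg.
After the second burn: m = 213.393 × exp(−240/2180.0) = 213.393 × 0.89575 = 191.147 kg.
Total propellant = m₀ − m_final = 246 − 191.147 = 54.853 kg.

total propellant consumed ≈ 54.9 kg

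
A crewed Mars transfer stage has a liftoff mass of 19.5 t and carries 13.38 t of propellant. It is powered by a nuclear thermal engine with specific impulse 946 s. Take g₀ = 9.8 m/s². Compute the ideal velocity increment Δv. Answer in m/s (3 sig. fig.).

Δv ≈ 10700 m/s

v_e = Isp · g₀ = 946 × 9.8 = 9270.8 m/s.
m_f = m₀ − m_prop = 19.5 − 13.38 = 6.12 t.
Δv = v_e · ln(m₀/m_f) = 9270.8 × ln(3.186) = 9270.8 × 1.1589 ≈ 10743.5 m/s.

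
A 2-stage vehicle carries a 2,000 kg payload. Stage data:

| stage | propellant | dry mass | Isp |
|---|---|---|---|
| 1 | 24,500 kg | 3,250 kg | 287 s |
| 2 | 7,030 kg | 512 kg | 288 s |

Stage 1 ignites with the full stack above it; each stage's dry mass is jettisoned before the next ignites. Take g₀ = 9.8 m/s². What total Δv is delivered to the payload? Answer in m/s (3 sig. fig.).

Δv ≈ 6780 m/s

Ignition mass of stage 1 = 24,500+3,250 + 7,030+512 + 2,000 = 37,292 kg.
Stage 1: m₀ = 37,292 kg, m_f = 37,292 − 24,500 = 12,792 kg; Δv = 287×9.8×ln(2.915) = 2812.6×1.0700 ≈ 3009 m/s.
Stage 2: m₀ = 9,542 kg, m_f = 9,542 − 7,030 = 2,512 kg; Δv = 288×9.8×ln(3.799) = 2822.4×1.3346 ≈ 3767 m/s.
Total Δv = 3009 + 3767 = 6776 m/s.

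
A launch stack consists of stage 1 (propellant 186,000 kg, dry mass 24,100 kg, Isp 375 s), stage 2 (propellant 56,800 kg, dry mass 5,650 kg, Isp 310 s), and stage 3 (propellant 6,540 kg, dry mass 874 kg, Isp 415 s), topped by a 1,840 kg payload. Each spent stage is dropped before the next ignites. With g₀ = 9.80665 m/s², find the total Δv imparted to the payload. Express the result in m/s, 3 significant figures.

Ignition mass of stage 1 = 186,000+24,100 + 56,800+5,650 + 6,540+874 + 1,840 = 281,804 kg.
Stage 1: m₀ = 281,804 kg, m_f = 281,804 − 186,000 = 95,804 kg; Δv = 375×9.80665×ln(2.941) = 3677.5×1.0789 ≈ 3968 m/s.
Stage 2: m₀ = 71,704 kg, m_f = 71,704 − 56,800 = 14,904 kg; Δv = 310×9.80665×ln(4.811) = 3040.1×1.5709 ≈ 4776 m/s.
Stage 3: m₀ = 9,254 kg, m_f = 9,254 − 6,540 = 2,714 kg; Δv = 415×9.80665×ln(3.41) = 4069.8×1.2266 ≈ 4992 m/s.
Total Δv = 3968 + 4776 + 4992 = 13736 m/s.

Δv ≈ 13700 m/s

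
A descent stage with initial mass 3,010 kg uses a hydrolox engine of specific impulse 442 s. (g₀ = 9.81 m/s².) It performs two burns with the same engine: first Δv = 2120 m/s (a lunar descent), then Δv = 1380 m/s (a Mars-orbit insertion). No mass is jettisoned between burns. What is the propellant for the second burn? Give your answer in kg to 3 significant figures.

v_e = Isp · g₀ = 442 × 9.81 = 4336.0 m/s.
After the first burn: m = 3010 × exp(−2120/4336.0) = 3010 × 0.61328 = 1,845.97 kg.
After the second burn: m = 1,845.97 × exp(−1380/4336.0) = 1,845.97 × 0.72741 = 1,342.78 kg.
Second-burn propellant = 1,845.97 − 1,342.78 = 503.19 kg.

propellant for the second burn ≈ 503 kg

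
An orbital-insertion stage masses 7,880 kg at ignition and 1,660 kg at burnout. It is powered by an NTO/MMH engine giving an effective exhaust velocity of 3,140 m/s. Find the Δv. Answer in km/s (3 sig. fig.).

Rocket equation: Δv = v_e · ln(m₀/m_f) = 3140.0 × ln(4.747) = 3140.0 × 1.5575 ≈ 4890.6 m/s.

Δv ≈ 4.89 km/s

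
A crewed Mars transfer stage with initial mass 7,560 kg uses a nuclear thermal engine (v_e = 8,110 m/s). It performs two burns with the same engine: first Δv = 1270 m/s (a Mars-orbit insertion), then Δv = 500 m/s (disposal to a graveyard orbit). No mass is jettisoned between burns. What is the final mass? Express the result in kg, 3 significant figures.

After the first burn: m = 7560 × exp(−1270/8110.0) = 7560 × 0.85505 = 6,464.18 kg.
After the second burn: m = 6,464.18 × exp(−500/8110.0) = 6,464.18 × 0.94021 = 6,077.69 kg.

final mass ≈ 6080 kg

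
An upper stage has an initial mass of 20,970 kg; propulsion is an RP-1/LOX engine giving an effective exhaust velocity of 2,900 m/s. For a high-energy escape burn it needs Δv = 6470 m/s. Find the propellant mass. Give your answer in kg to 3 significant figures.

propellant mass ≈ 18700 kg

Rocket equation: m₀/m_f = exp(Δv / v_e) = exp(6470 / 2900.0) = exp(2.2310) = 9.3095.
m_f = 20,970 / 9.3095 = 2,252.54 kg, so propellant = m₀ − m_f = 20,970 − 2,252.54 = 18,717.46 kg.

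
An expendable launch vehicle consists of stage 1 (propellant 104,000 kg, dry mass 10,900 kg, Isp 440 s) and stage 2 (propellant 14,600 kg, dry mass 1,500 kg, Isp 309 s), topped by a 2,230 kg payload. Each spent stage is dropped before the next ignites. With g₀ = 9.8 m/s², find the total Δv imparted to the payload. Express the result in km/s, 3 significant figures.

Δv ≈ 11.4 km/s

Ignition mass of stage 1 = 104,000+10,900 + 14,600+1,500 + 2,230 = 133,230 kg.
Stage 1: m₀ = 133,230 kg, m_f = 133,230 − 104,000 = 29,230 kg; Δv = 440×9.8×ln(4.558) = 4312.0×1.5169 ≈ 6541 m/s.
Stage 2: m₀ = 18,330 kg, m_f = 18,330 − 14,600 = 3,730 kg; Δv = 309×9.8×ln(4.914) = 3028.2×1.5921 ≈ 4821 m/s.
Total Δv = 6541 + 4821 = 11362 m/s.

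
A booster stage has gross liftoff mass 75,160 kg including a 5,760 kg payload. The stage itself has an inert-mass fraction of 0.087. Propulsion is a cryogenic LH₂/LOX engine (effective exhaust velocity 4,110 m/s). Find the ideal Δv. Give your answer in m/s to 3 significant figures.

Δv ≈ 7610 m/s

Stage wet mass = m₀ − payload = 75,160 − 5,760 = 69,400 kg.
Stage dry mass = ε × stage wet mass = 0.087 × 69,400 = 6,037.8 kg.
Burnout mass m_f = stage dry + payload = 6,037.8 + 5,760 = 11,797.8 kg.
From the ideal rocket equation, Δv = v_e · ln(75,160/11,797.8) = 4110.0 × ln(6.371) = 4110.0 × 1.8517 ≈ 7611 m/s.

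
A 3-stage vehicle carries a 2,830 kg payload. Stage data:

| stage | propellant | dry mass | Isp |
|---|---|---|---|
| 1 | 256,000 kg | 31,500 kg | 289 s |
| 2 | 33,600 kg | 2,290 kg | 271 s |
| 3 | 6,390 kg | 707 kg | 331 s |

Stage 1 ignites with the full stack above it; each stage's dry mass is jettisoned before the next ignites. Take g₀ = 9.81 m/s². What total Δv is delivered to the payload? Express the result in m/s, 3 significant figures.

Δv ≈ 11000 m/s

Ignition mass of stage 1 = 256,000+31,500 + 33,600+2,290 + 6,390+707 + 2,830 = 333,317 kg.
Stage 1: m₀ = 333,317 kg, m_f = 333,317 − 256,000 = 77,317 kg; Δv = 289×9.81×ln(4.311) = 2835.1×1.4612 ≈ 4143 m/s.
Stage 2: m₀ = 45,817 kg, m_f = 45,817 − 33,600 = 12,217 kg; Δv = 271×9.81×ln(3.75) = 2658.5×1.3218 ≈ 3514 m/s.
Stage 3: m₀ = 9,927 kg, m_f = 9,927 − 6,390 = 3,537 kg; Δv = 331×9.81×ln(2.807) = 3247.1×1.0320 ≈ 3351 m/s.
Total Δv = 4143 + 3514 + 3351 = 11008 m/s.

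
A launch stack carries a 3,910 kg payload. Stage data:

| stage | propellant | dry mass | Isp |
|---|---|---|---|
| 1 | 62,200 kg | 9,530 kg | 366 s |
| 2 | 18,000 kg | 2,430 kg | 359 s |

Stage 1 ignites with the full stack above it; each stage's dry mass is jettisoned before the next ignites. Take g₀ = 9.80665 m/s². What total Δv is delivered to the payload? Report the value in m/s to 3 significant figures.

Δv ≈ 8480 m/s

Ignition mass of stage 1 = 62,200+9,530 + 18,000+2,430 + 3,910 = 96,070 kg.
Stage 1: m₀ = 96,070 kg, m_f = 96,070 − 62,200 = 33,870 kg; Δv = 366×9.80665×ln(2.836) = 3589.2×1.0425 ≈ 3742 m/s.
Stage 2: m₀ = 24,340 kg, m_f = 24,340 − 18,000 = 6,340 kg; Δv = 359×9.80665×ln(3.839) = 3520.6×1.3452 ≈ 4736 m/s.
Total Δv = 3742 + 4736 = 8478 m/s.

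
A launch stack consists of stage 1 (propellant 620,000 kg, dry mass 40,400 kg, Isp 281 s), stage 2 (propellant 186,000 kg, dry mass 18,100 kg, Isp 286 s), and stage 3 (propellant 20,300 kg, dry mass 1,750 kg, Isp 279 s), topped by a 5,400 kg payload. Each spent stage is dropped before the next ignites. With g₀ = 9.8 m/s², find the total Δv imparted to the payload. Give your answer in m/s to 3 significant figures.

Δv ≈ 11500 m/s

Ignition mass of stage 1 = 620,000+40,400 + 186,000+18,100 + 20,300+1,750 + 5,400 = 891,950 kg.
Stage 1: m₀ = 891,950 kg, m_f = 891,950 − 620,000 = 271,950 kg; Δv = 281×9.8×ln(3.28) = 2753.8×1.1878 ≈ 3271 m/s.
Stage 2: m₀ = 231,550 kg, m_f = 231,550 − 186,000 = 45,550 kg; Δv = 286×9.8×ln(5.083) = 2802.8×1.6260 ≈ 4557 m/s.
Stage 3: m₀ = 27,450 kg, m_f = 27,450 − 20,300 = 7,150 kg; Δv = 279×9.8×ln(3.839) = 2734.2×1.3453 ≈ 3678 m/s.
Total Δv = 3271 + 4557 + 3678 = 11506 m/s.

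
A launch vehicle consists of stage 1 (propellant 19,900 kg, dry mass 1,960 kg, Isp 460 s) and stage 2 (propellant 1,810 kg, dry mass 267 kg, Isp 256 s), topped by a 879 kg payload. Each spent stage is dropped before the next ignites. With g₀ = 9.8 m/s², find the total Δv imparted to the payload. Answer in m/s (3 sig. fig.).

Ignition mass of stage 1 = 19,900+1,960 + 1,810+267 + 879 = 24,816 kg.
Stage 1: m₀ = 24,816 kg, m_f = 24,816 − 19,900 = 4,916 kg; Δv = 460×9.8×ln(5.048) = 4508.0×1.6190 ≈ 7298 m/s.
Stage 2: m₀ = 2,956 kg, m_f = 2,956 − 1,810 = 1,146 kg; Δv = 256×9.8×ln(2.579) = 2508.8×0.9476 ≈ 2377 m/s.
Total Δv = 7298 + 2377 = 9675 m/s.

Δv ≈ 9680 m/s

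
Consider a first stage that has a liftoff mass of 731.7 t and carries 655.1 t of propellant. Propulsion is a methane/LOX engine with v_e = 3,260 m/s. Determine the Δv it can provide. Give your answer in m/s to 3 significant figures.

Δv ≈ 7360 m/s

m_f = m₀ − m_prop = 731.7 − 655.1 = 76.6 t.
Δv = v_e · ln(m₀/m_f) = 3260.0 × ln(9.552) = 3260.0 × 2.2568 ≈ 7357.1 m/s.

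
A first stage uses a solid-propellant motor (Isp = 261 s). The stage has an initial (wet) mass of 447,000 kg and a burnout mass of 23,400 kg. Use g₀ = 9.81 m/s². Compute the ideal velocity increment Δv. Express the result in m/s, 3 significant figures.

v_e = Isp · g₀ = 261 × 9.81 = 2560.4 m/s.
Rocket equation: Δv = v_e · ln(m₀/m_f) = 2560.4 × ln(19.1) = 2560.4 × 2.9498 ≈ 7552.8 m/s.

Δv ≈ 7550 m/s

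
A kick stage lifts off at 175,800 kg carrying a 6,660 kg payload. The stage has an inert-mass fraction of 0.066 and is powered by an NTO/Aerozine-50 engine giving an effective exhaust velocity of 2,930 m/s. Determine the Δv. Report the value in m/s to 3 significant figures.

Δv ≈ 6710 m/s

Stage wet mass = m₀ − payload = 175,800 − 6,660 = 169,140 kg.
Stage dry mass = ε × stage wet mass = 0.066 × 169,140 = 11,163.2 kg.
Burnout mass m_f = stage dry + payload = 11,163.2 + 6,660 = 17,823.2 kg.
Δv = v_e · ln(175,800/17,823.2) = 2930.0 × ln(9.864) = 2930.0 × 2.2888 ≈ 6706 m/s.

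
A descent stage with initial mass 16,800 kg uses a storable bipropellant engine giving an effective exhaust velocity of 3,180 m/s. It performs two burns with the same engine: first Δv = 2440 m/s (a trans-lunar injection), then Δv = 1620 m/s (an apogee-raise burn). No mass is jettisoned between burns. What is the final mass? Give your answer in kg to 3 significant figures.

final mass ≈ 4690 kg

After the first burn: m = 16800 × exp(−2440/3180.0) = 16800 × 0.46427 = 7,799.74 kg.
After the second burn: m = 7,799.74 × exp(−1620/3180.0) = 7,799.74 × 0.60084 = 4,686.4 kg.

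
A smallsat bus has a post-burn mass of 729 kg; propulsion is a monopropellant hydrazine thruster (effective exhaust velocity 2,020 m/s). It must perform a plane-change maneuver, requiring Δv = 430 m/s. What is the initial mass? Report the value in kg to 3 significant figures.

From the ideal rocket equation, m₀/m_f = exp(Δv / v_e) = exp(430 / 2020.0) = exp(0.2129) = 1.2372.
m₀ = m_f × 1.2372 = 729 × 1.2372 = 901.919 kg.

initial mass ≈ 902 kg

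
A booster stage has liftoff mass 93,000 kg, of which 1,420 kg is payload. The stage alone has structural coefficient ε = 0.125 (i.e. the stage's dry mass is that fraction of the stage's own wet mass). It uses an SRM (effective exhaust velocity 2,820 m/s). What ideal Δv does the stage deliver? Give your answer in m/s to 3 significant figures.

Stage wet mass = m₀ − payload = 93,000 − 1,420 = 91,580 kg.
Stage dry mass = ε × stage wet mass = 0.125 × 91,580 = 11,447.5 kg.
Burnout mass m_f = stage dry + payload = 11,447.5 + 1,420 = 12,867.5 kg.
Using Δv = v_e ln(m₀/m_f): Δv = v_e · ln(93,000/12,867.5) = 2820.0 × ln(7.228) = 2820.0 × 1.9779 ≈ 5578 m/s.

Δv ≈ 5580 m/s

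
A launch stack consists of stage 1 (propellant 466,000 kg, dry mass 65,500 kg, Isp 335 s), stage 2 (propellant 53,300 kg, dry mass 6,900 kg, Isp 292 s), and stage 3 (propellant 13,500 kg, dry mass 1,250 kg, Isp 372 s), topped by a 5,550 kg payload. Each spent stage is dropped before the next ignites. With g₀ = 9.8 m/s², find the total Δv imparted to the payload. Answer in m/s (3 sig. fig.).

Ignition mass of stage 1 = 466,000+65,500 + 53,300+6,900 + 13,500+1,250 + 5,550 = 612,000 kg.
Stage 1: m₀ = 612,000 kg, m_f = 612,000 − 466,000 = 146,000 kg; Δv = 335×9.8×ln(4.192) = 3283.0×1.4331 ≈ 4705 m/s.
Stage 2: m₀ = 80,500 kg, m_f = 80,500 − 53,300 = 27,200 kg; Δv = 292×9.8×ln(2.96) = 2861.6×1.0850 ≈ 3105 m/s.
Stage 3: m₀ = 20,300 kg, m_f = 20,300 − 13,500 = 6,800 kg; Δv = 372×9.8×ln(2.985) = 3645.6×1.0937 ≈ 3987 m/s.
Total Δv = 4705 + 3105 + 3987 = 11797 m/s.

Δv ≈ 11800 m/s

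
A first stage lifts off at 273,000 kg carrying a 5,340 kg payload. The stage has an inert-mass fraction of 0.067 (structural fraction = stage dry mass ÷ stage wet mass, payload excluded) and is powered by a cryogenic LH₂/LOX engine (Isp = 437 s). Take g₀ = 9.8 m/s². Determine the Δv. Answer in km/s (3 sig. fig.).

Stage wet mass = m₀ − payload = 273,000 − 5,340 = 267,660 kg.
Stage dry mass = ε × stage wet mass = 0.067 × 267,660 = 17,933.2 kg.
Burnout mass m_f = stage dry + payload = 17,933.2 + 5,340 = 23,273.2 kg.
v_e = Isp · g₀ = 437 × 9.8 = 4282.6 m/s.
Δv = v_e · ln(273,000/23,273.2) = 4282.6 × ln(11.73) = 4282.6 × 2.4622 ≈ 10544 m/s.

Δv ≈ 10.5 km/s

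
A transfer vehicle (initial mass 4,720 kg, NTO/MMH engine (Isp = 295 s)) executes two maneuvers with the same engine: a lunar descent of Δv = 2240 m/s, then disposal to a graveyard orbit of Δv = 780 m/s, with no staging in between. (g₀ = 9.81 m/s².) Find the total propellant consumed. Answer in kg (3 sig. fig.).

total propellant consumed ≈ 3060 kg

v_e = Isp · g₀ = 295 × 9.81 = 2894.0 m/s.
After the first burn: m = 4720 × exp(−2240/2894.0) = 4720 × 0.46115 = 2,176.63 kg.
After the second burn: m = 2,176.63 × exp(−780/2894.0) = 2,176.63 × 0.76374 = 1,662.38 kg.
Total propellant = m₀ − m_final = 4720 − 1,662.38 = 3,057.62 kg.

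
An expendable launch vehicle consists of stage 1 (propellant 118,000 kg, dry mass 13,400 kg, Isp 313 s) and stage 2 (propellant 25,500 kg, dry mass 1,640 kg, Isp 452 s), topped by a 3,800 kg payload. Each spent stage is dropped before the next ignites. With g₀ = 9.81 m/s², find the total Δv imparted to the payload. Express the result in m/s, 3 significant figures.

Δv ≈ 11700 m/s

Ignition mass of stage 1 = 118,000+13,400 + 25,500+1,640 + 3,800 = 162,340 kg.
Stage 1: m₀ = 162,340 kg, m_f = 162,340 − 118,000 = 44,340 kg; Δv = 313×9.81×ln(3.661) = 3070.5×1.2978 ≈ 3985 m/s.
Stage 2: m₀ = 30,940 kg, m_f = 30,940 − 25,500 = 5,440 kg; Δv = 452×9.81×ln(5.688) = 4434.1×1.7383 ≈ 7708 m/s.
Total Δv = 3985 + 7708 = 11693 m/s.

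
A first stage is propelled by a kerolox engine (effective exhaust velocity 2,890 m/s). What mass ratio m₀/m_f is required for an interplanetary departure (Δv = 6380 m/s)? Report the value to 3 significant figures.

mass ratio ≈ 9.09

m₀/m_f = exp(Δv / v_e) = exp(6380 / 2890.0) = exp(2.2076) = 9.0940.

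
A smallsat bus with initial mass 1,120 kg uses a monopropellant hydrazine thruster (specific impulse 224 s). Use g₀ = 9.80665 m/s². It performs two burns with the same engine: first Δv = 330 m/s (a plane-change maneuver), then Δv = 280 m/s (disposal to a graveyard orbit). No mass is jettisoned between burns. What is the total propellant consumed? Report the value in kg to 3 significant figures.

v_e = Isp · g₀ = 224 × 9.80665 = 2196.7 m/s.
After the first burn: m = 1120 × exp(−330/2196.7) = 1120 × 0.86051 = 963.771 kg.
After the second burn: m = 963.771 × exp(−280/2196.7) = 963.771 × 0.88032 = 848.427 kg.
Total propellant = m₀ − m_final = 1120 − 848.427 = 271.573 kg.

total propellant consumed ≈ 272 kg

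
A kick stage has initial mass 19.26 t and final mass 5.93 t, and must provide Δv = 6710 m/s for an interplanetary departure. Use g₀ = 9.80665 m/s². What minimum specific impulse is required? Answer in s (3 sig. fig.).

Isp ≈ 581 s

ln(m₀/m_f) = ln(19260/5930) = ln(3.248) = 1.1780.
v_e = Δv / ln(m₀/m_f) = 6710 / 1.1780 = 5696.1 m/s.
Isp = v_e / g₀ = 5696.1 / 9.80665 = 580.8 s.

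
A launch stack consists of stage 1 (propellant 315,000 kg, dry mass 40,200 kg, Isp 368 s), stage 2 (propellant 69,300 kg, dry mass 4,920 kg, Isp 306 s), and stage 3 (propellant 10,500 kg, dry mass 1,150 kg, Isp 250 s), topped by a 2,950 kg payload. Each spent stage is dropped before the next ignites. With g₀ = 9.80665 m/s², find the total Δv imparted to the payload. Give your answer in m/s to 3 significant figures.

Δv ≈ 12100 m/s

Ignition mass of stage 1 = 315,000+40,200 + 69,300+4,920 + 10,500+1,150 + 2,950 = 444,020 kg.
Stage 1: m₀ = 444,020 kg, m_f = 444,020 − 315,000 = 129,020 kg; Δv = 368×9.80665×ln(3.441) = 3608.8×1.2359 ≈ 4460 m/s.
Stage 2: m₀ = 88,820 kg, m_f = 88,820 − 69,300 = 19,520 kg; Δv = 306×9.80665×ln(4.55) = 3000.8×1.5152 ≈ 4547 m/s.
Stage 3: m₀ = 14,600 kg, m_f = 14,600 − 10,500 = 4,100 kg; Δv = 250×9.80665×ln(3.561) = 2451.7×1.2700 ≈ 3114 m/s.
Total Δv = 4460 + 4547 + 3114 = 12121 m/s.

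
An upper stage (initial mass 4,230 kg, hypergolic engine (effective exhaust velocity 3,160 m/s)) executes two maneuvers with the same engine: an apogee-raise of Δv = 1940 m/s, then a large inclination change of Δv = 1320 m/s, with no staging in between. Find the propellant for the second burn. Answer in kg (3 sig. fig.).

propellant for the second burn ≈ 782 kg

After the first burn: m = 4230 × exp(−1940/3160.0) = 4230 × 0.54122 = 2,289.36 kg.
After the second burn: m = 2,289.36 × exp(−1320/3160.0) = 2,289.36 × 0.65855 = 1,507.66 kg.
Second-burn propellant = 2,289.36 − 1,507.66 = 781.7 kg.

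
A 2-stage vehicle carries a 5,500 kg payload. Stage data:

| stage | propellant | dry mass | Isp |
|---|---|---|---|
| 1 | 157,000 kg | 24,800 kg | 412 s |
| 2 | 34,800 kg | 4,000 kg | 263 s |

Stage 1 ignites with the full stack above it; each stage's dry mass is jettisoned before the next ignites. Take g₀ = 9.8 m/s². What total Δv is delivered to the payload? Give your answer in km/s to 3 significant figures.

Δv ≈ 8.75 km/s

Ignition mass of stage 1 = 157,000+24,800 + 34,800+4,000 + 5,500 = 226,100 kg.
Stage 1: m₀ = 226,100 kg, m_f = 226,100 − 157,000 = 69,100 kg; Δv = 412×9.8×ln(3.272) = 4037.6×1.1854 ≈ 4786 m/s.
Stage 2: m₀ = 44,300 kg, m_f = 44,300 − 34,800 = 9,500 kg; Δv = 263×9.8×ln(4.663) = 2577.4×1.5397 ≈ 3968 m/s.
Total Δv = 4786 + 3968 = 8754 m/s.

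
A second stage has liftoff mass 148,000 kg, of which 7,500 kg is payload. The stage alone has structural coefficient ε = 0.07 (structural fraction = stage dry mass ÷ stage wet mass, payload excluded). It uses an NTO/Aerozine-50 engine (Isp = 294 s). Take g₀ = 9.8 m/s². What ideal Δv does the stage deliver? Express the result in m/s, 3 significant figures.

Δv ≈ 6180 m/s

Stage wet mass = m₀ − payload = 148,000 − 7,500 = 140,500 kg.
Stage dry mass = ε × stage wet mass = 0.07 × 140,500 = 9,835 kg.
Burnout mass m_f = stage dry + payload = 9,835 + 7,500 = 17,335 kg.
v_e = Isp · g₀ = 294 × 9.8 = 2881.2 m/s.
Δv = v_e · ln(148,000/17,335) = 2881.2 × ln(8.538) = 2881.2 × 2.1445 ≈ 6179 m/s.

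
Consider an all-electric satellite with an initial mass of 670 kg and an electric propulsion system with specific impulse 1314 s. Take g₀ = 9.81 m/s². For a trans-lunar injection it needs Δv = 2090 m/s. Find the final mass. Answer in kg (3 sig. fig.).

final mass ≈ 570 kg

v_e = Isp · g₀ = 1314 × 9.81 = 12890.3 m/s.
m₀/m_f = exp(Δv / v_e) = exp(2090 / 12890.3) = exp(0.1621) = 1.1760.
m_f = m₀ / 1.1760 = 670 / 1.1760 = 569.728 kg.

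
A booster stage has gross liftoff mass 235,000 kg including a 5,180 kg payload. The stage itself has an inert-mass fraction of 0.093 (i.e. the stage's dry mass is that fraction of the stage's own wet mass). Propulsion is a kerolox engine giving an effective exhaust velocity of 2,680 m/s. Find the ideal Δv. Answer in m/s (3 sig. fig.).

Δv ≈ 5840 m/s

Stage wet mass = m₀ − payload = 235,000 − 5,180 = 229,820 kg.
Stage dry mass = ε × stage wet mass = 0.093 × 229,820 = 21,373.3 kg.
Burnout mass m_f = stage dry + payload = 21,373.3 + 5,180 = 26,553.3 kg.
Δv = v_e · ln(235,000/26,553.3) = 2680.0 × ln(8.85) = 2680.0 × 2.1804 ≈ 5844 m/s.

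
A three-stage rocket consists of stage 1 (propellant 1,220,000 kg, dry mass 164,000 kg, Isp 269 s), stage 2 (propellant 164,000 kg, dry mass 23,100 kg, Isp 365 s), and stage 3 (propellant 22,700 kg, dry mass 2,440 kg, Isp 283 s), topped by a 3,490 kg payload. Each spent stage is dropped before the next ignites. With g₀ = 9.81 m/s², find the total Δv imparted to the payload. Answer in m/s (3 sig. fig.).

Δv ≈ 13300 m/s

Ignition mass of stage 1 = 1,220,000+164,000 + 164,000+23,100 + 22,700+2,440 + 3,490 = 1,599,730 kg.
Stage 1: m₀ = 1,599,730 kg, m_f = 1,599,730 − 1,220,000 = 379,730 kg; Δv = 269×9.81×ln(4.213) = 2638.9×1.4381 ≈ 3795 m/s.
Stage 2: m₀ = 215,730 kg, m_f = 215,730 − 164,000 = 51,730 kg; Δv = 365×9.81×ln(4.17) = 3580.7×1.4280 ≈ 5113 m/s.
Stage 3: m₀ = 28,630 kg, m_f = 28,630 − 22,700 = 5,930 kg; Δv = 283×9.81×ln(4.828) = 2776.2×1.5744 ≈ 4371 m/s.
Total Δv = 3795 + 5113 + 4371 = 13279 m/s.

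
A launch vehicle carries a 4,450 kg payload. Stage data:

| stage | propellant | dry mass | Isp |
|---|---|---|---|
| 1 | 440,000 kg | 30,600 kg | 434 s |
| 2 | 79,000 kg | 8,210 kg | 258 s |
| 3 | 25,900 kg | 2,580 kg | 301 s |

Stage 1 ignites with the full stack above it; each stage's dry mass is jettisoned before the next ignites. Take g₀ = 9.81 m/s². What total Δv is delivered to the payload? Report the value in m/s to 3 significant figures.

Ignition mass of stage 1 = 440,000+30,600 + 79,000+8,210 + 25,900+2,580 + 4,450 = 590,740 kg.
Stage 1: m₀ = 590,740 kg, m_f = 590,740 − 440,000 = 150,740 kg; Δv = 434×9.81×ln(3.919) = 4257.5×1.3658 ≈ 5815 m/s.
Stage 2: m₀ = 120,140 kg, m_f = 120,140 − 79,000 = 41,140 kg; Δv = 258×9.81×ln(2.92) = 2531.0×1.0717 ≈ 2712 m/s.
Stage 3: m₀ = 32,930 kg, m_f = 32,930 − 25,900 = 7,030 kg; Δv = 301×9.81×ln(4.684) = 2952.8×1.5442 ≈ 4560 m/s.
Total Δv = 5815 + 2712 + 4560 = 13087 m/s.

Δv ≈ 13100 m/s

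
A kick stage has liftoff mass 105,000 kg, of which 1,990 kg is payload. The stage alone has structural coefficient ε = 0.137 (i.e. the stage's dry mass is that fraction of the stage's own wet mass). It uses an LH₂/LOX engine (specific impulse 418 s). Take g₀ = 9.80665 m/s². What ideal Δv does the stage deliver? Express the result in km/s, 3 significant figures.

Δv ≈ 7.69 km/s

Stage wet mass = m₀ − payload = 105,000 − 1,990 = 103,010 kg.
Stage dry mass = ε × stage wet mass = 0.137 × 103,010 = 14,112.4 kg.
Burnout mass m_f = stage dry + payload = 14,112.4 + 1,990 = 16,102.4 kg.
v_e = Isp · g₀ = 418 × 9.80665 = 4099.2 m/s.
Rocket equation: Δv = v_e · ln(105,000/16,102.4) = 4099.2 × ln(6.521) = 4099.2 × 1.8750 ≈ 7686 m/s.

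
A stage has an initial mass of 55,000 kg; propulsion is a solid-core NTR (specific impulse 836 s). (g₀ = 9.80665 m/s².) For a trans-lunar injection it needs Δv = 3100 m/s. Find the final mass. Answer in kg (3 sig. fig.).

final mass ≈ 37700 kg

v_e = Isp · g₀ = 836 × 9.80665 = 8198.4 m/s.
m₀/m_f = exp(Δv / v_e) = exp(3100 / 8198.4) = exp(0.3781) = 1.4595.
m_f = m₀ / 1.4595 = 55,000 / 1.4595 = 37,684.1 kg.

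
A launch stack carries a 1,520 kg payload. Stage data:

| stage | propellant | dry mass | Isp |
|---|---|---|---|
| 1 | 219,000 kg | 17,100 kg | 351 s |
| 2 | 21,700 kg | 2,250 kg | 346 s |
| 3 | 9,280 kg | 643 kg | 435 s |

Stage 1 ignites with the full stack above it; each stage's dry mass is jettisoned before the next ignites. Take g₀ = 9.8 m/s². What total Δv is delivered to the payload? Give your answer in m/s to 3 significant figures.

Δv ≈ 16000 m/s

Ignition mass of stage 1 = 219,000+17,100 + 21,700+2,250 + 9,280+643 + 1,520 = 271,493 kg.
Stage 1: m₀ = 271,493 kg, m_f = 271,493 − 219,000 = 52,493 kg; Δv = 351×9.8×ln(5.172) = 3439.8×1.6433 ≈ 5652 m/s.
Stage 2: m₀ = 35,393 kg, m_f = 35,393 − 21,700 = 13,693 kg; Δv = 346×9.8×ln(2.585) = 3390.8×0.9496 ≈ 3220 m/s.
Stage 3: m₀ = 11,443 kg, m_f = 11,443 − 9,280 = 2,163 kg; Δv = 435×9.8×ln(5.29) = 4263.0×1.6659 ≈ 7102 m/s.
Total Δv = 5652 + 3220 + 7102 = 15974 m/s.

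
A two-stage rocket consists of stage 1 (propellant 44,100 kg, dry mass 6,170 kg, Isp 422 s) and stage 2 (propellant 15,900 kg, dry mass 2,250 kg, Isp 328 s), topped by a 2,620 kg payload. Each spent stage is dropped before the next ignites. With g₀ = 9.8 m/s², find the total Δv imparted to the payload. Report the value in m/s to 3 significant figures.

Ignition mass of stage 1 = 44,100+6,170 + 15,900+2,250 + 2,620 = 71,040 kg.
Stage 1: m₀ = 71,040 kg, m_f = 71,040 − 44,100 = 26,940 kg; Δv = 422×9.8×ln(2.637) = 4135.6×0.9696 ≈ 4010 m/s.
Stage 2: m₀ = 20,770 kg, m_f = 20,770 − 15,900 = 4,870 kg; Δv = 328×9.8×ln(4.265) = 3214.4×1.4504 ≈ 4662 m/s.
Total Δv = 4010 + 4662 = 8672 m/s.

Δv ≈ 8670 m/s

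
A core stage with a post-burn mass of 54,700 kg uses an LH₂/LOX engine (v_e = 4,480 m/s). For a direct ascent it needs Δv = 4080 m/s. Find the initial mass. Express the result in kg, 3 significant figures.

initial mass ≈ 136000 kg

By the Tsiolkovsky rocket equation, m₀/m_f = exp(Δv / v_e) = exp(4080 / 4480.0) = exp(0.9107) = 2.4861.
m₀ = m_f × 2.4861 = 54,700 × 2.4861 = 135,990 kg.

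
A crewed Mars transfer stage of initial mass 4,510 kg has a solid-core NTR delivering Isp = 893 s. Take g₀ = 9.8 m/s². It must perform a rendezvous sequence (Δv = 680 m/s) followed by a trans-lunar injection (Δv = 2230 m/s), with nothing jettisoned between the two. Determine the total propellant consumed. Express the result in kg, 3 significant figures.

total propellant consumed ≈ 1280 kg

v_e = Isp · g₀ = 893 × 9.8 = 8751.4 m/s.
After the first burn: m = 4510 × exp(−680/8751.4) = 4510 × 0.92524 = 4,172.83 kg.
After the second burn: m = 4,172.83 × exp(−2230/8751.4) = 4,172.83 × 0.77506 = 3,234.19 kg.
Total propellant = m₀ − m_final = 4510 − 3,234.19 = 1,275.81 kg.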